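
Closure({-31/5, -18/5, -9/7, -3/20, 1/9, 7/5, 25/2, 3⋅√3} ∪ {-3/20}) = {-31/5, -18/5, -9/7, -3/20, 1/9, 7/5, 25/2, 3⋅√3}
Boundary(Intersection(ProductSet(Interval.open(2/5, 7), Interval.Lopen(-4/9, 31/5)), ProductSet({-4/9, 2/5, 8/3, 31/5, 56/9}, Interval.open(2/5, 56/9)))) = ProductSet({8/3, 31/5, 56/9}, Interval(2/5, 31/5))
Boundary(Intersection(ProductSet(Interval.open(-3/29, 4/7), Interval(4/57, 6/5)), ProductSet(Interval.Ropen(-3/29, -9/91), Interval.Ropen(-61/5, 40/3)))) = Union(ProductSet({-3/29, -9/91}, Interval(4/57, 6/5)), ProductSet(Interval(-3/29, -9/91), {4/57, 6/5}))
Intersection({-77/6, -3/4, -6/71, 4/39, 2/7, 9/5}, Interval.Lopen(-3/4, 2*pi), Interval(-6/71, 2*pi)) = {-6/71, 4/39, 2/7, 9/5}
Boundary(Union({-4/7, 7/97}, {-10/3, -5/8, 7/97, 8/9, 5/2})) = {-10/3, -5/8, -4/7, 7/97, 8/9, 5/2}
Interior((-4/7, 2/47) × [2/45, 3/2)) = (-4/7, 2/47) × (2/45, 3/2)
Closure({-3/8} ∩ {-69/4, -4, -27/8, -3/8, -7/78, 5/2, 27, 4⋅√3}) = {-3/8}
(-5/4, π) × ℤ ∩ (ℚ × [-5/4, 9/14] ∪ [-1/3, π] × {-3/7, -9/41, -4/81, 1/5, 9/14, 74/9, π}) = (ℚ ∩ (-5/4, π)) × {-1, 0}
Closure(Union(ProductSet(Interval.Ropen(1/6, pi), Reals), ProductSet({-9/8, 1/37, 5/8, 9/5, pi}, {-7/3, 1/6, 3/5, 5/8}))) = Union(ProductSet({-9/8, 1/37, 5/8, 9/5, pi}, {-7/3, 1/6, 3/5, 5/8}), ProductSet(Interval(1/6, pi), Reals))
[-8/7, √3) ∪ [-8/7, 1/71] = [-8/7, √3)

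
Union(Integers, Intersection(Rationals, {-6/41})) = Union({-6/41}, Integers)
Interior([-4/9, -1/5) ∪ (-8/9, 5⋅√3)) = (-8/9, 5⋅√3)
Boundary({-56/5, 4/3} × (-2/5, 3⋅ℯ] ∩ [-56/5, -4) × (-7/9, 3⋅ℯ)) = {-56/5} × [-2/5, 3⋅ℯ]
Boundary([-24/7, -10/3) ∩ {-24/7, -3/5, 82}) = {-24/7}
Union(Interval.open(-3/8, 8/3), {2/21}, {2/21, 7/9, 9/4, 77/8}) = Union({77/8}, Interval.open(-3/8, 8/3))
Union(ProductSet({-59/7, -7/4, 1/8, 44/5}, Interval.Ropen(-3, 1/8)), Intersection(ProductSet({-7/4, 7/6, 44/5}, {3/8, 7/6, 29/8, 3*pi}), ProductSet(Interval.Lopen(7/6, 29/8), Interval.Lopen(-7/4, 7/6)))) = ProductSet({-59/7, -7/4, 1/8, 44/5}, Interval.Ropen(-3, 1/8))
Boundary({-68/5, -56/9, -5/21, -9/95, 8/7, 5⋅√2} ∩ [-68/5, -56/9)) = {-68/5}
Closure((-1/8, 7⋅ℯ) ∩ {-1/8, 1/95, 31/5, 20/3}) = {1/95, 31/5, 20/3}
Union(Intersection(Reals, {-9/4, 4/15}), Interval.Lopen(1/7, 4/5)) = Union({-9/4}, Interval.Lopen(1/7, 4/5))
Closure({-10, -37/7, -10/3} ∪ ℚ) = ℝ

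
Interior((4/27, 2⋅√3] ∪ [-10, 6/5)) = (-10, 2⋅√3)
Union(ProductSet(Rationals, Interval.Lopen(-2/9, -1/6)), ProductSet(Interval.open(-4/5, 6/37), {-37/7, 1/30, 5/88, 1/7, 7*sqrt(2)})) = Union(ProductSet(Interval.open(-4/5, 6/37), {-37/7, 1/30, 5/88, 1/7, 7*sqrt(2)}), ProductSet(Rationals, Interval.Lopen(-2/9, -1/6)))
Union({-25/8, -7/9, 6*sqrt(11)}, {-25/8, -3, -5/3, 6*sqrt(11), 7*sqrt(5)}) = {-25/8, -3, -5/3, -7/9, 6*sqrt(11), 7*sqrt(5)}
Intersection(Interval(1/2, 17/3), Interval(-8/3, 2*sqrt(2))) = Interval(1/2, 2*sqrt(2))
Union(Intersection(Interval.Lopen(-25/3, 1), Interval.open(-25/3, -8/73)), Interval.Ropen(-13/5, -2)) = Interval.open(-25/3, -8/73)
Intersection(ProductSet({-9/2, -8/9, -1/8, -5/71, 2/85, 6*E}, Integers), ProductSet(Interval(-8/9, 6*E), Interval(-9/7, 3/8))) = ProductSet({-8/9, -1/8, -5/71, 2/85, 6*E}, Range(-1, 1, 1))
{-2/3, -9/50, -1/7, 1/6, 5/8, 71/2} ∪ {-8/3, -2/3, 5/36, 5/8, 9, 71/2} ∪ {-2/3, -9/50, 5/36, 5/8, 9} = {-8/3, -2/3, -9/50, -1/7, 5/36, 1/6, 5/8, 9, 71/2}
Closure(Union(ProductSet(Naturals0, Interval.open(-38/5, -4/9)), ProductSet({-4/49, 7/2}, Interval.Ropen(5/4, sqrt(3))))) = Union(ProductSet({-4/49, 7/2}, Interval(5/4, sqrt(3))), ProductSet(Naturals0, Interval(-38/5, -4/9)))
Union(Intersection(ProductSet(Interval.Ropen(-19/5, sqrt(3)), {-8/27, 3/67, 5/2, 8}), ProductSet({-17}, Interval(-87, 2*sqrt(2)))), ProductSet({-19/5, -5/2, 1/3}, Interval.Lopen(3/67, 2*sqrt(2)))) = ProductSet({-19/5, -5/2, 1/3}, Interval.Lopen(3/67, 2*sqrt(2)))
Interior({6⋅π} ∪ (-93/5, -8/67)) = (-93/5, -8/67)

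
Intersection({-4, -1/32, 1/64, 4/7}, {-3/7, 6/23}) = EmptySet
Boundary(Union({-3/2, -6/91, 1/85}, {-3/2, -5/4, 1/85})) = {-3/2, -5/4, -6/91, 1/85}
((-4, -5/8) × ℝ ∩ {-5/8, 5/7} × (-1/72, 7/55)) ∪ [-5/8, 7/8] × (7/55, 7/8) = [-5/8, 7/8] × (7/55, 7/8)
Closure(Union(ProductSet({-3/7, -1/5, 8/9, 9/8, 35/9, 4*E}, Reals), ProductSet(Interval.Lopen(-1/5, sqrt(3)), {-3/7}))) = Union(ProductSet({-3/7, -1/5, 8/9, 9/8, 35/9, 4*E}, Reals), ProductSet(Interval(-1/5, sqrt(3)), {-3/7}))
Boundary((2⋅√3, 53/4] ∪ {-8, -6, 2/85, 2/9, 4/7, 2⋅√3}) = {-8, -6, 2/85, 2/9, 4/7, 53/4, 2⋅√3}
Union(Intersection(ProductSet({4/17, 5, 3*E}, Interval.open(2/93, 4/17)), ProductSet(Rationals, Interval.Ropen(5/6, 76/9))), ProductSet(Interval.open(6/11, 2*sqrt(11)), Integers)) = ProductSet(Interval.open(6/11, 2*sqrt(11)), Integers)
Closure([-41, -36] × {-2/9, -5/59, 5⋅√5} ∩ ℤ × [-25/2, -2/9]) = {-41, -40, …, -36} × {-2/9}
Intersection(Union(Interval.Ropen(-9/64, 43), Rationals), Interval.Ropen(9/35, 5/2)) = Union(Intersection(Interval.Ropen(9/35, 5/2), Rationals), Interval.Ropen(9/35, 5/2))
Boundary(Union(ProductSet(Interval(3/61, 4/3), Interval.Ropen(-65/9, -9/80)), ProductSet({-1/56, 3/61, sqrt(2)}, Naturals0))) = Union(ProductSet({3/61, 4/3}, Interval(-65/9, -9/80)), ProductSet({-1/56, 3/61, sqrt(2)}, Naturals0), ProductSet(Interval(3/61, 4/3), {-65/9, -9/80}))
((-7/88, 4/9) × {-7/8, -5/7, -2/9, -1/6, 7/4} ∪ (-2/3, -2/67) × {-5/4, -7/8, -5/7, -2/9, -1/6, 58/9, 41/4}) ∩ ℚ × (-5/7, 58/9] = ((ℚ ∩ (-2/3, -2/67)) × {-2/9, -1/6, 58/9}) ∪ ((ℚ ∩ (-7/88, 4/9)) × {-2/9, -1/6, 7/4})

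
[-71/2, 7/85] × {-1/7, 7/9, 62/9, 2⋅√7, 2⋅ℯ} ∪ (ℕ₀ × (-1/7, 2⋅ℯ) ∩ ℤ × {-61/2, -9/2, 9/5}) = (ℕ₀ × {9/5}) ∪ ([-71/2, 7/85] × {-1/7, 7/9, 62/9, 2⋅√7, 2⋅ℯ})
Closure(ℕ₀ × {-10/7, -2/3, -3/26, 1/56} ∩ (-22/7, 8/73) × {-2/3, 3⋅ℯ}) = {0} × {-2/3}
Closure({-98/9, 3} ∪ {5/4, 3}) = {-98/9, 5/4, 3}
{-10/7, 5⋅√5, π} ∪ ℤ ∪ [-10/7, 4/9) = ℤ ∪ [-10/7, 4/9) ∪ {5⋅√5, π}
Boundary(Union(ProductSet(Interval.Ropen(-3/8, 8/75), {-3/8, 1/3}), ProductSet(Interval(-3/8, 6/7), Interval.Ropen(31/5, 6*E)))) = Union(ProductSet({-3/8, 6/7}, Interval(31/5, 6*E)), ProductSet(Interval(-3/8, 8/75), {-3/8, 1/3}), ProductSet(Interval(-3/8, 6/7), {31/5, 6*E}))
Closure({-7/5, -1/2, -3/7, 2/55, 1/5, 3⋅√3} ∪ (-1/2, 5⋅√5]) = {-7/5} ∪ [-1/2, 5⋅√5]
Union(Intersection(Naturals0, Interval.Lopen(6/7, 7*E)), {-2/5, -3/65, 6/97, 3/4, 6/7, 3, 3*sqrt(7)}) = Union({-2/5, -3/65, 6/97, 3/4, 6/7, 3*sqrt(7)}, Range(1, 20, 1))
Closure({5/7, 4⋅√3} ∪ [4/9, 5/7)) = [4/9, 5/7] ∪ {4⋅√3}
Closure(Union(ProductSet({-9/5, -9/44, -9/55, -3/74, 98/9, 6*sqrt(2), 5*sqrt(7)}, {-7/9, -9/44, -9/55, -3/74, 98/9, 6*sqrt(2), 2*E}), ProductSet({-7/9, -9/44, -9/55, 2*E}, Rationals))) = Union(ProductSet({-7/9, -9/44, -9/55, 2*E}, Reals), ProductSet({-9/5, -9/44, -9/55, -3/74, 98/9, 6*sqrt(2), 5*sqrt(7)}, {-7/9, -9/44, -9/55, -3/74, 98/9, 6*sqrt(2), 2*E}))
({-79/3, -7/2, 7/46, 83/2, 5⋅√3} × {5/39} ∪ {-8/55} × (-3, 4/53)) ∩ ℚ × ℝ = ({-8/55} × (-3, 4/53)) ∪ ({-79/3, -7/2, 7/46, 83/2} × {5/39})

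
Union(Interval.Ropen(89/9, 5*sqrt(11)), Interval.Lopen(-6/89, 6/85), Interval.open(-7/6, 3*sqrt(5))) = Union(Interval.open(-7/6, 3*sqrt(5)), Interval.Ropen(89/9, 5*sqrt(11)))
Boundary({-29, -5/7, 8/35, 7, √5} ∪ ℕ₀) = {-29, -5/7, 8/35, √5} ∪ ℕ₀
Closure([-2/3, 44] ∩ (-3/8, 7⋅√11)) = [-3/8, 7⋅√11]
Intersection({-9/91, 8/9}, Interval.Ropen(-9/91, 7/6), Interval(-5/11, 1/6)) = {-9/91}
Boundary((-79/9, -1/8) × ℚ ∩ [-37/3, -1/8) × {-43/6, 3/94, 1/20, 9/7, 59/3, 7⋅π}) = [-79/9, -1/8] × {-43/6, 3/94, 1/20, 9/7, 59/3}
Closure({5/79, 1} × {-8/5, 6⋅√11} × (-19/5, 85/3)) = {5/79, 1} × {-8/5, 6⋅√11} × [-19/5, 85/3]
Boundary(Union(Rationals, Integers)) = Reals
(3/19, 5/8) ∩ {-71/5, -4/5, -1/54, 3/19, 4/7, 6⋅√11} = {4/7}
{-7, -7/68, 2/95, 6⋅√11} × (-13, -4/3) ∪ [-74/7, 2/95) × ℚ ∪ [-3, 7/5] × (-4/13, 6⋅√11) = ([-74/7, 2/95) × ℚ) ∪ ({-7, -7/68, 2/95, 6⋅√11} × (-13, -4/3)) ∪ ([-3, 7/5] × (-4/13, 6⋅√11))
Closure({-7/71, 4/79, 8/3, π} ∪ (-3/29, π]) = [-3/29, π]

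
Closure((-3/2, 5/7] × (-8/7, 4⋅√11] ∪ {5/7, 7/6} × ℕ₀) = ({-3/2, 5/7} × [-8/7, 4⋅√11]) ∪ ([-3/2, 5/7] × {-8/7, 4⋅√11}) ∪ ((-3/2, 5/7] × (-8/7, 4⋅√11]) ∪ ({5/7, 7/6} × (ℕ₀ ∪ (ℕ₀ \ (-8/7, 4⋅√11))))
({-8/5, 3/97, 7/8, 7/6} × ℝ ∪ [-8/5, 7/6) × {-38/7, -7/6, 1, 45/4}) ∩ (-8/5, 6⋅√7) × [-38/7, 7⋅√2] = ((-8/5, 7/6) × {-38/7, -7/6, 1}) ∪ ({3/97, 7/8, 7/6} × [-38/7, 7⋅√2])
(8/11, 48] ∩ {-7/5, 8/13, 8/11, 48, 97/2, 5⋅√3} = {48, 5⋅√3}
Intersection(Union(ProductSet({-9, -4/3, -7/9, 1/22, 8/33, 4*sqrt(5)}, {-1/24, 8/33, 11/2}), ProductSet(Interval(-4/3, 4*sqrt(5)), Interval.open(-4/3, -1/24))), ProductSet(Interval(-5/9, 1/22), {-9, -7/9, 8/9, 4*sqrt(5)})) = ProductSet(Interval(-5/9, 1/22), {-7/9})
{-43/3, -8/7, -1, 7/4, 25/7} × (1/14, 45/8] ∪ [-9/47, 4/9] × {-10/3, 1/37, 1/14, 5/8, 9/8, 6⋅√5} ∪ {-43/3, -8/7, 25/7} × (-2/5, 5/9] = ({-43/3, -8/7, 25/7} × (-2/5, 5/9]) ∪ ({-43/3, -8/7, -1, 7/4, 25/7} × (1/14, 45/8]) ∪ ([-9/47, 4/9] × {-10/3, 1/37, 1/14, 5/8, 9/8, 6⋅√5})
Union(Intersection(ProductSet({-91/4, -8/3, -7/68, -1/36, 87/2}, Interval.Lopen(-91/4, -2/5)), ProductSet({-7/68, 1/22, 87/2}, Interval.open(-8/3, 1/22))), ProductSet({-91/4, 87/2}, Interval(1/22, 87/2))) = Union(ProductSet({-91/4, 87/2}, Interval(1/22, 87/2)), ProductSet({-7/68, 87/2}, Interval.Lopen(-8/3, -2/5)))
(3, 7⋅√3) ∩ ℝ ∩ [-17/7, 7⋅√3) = (3, 7⋅√3)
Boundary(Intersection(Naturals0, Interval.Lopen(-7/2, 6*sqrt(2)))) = Range(0, 9, 1)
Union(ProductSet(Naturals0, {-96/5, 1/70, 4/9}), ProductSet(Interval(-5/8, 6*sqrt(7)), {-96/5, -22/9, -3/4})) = Union(ProductSet(Interval(-5/8, 6*sqrt(7)), {-96/5, -22/9, -3/4}), ProductSet(Naturals0, {-96/5, 1/70, 4/9}))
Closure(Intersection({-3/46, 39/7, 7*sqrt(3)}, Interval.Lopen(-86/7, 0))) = {-3/46}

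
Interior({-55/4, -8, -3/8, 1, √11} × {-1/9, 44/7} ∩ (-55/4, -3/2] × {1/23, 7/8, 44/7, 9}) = ∅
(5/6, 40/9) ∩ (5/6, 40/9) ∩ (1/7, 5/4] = (5/6, 5/4]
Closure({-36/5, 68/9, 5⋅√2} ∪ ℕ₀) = {-36/5, 68/9, 5⋅√2} ∪ ℕ₀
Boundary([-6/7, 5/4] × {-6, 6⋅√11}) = [-6/7, 5/4] × {-6, 6⋅√11}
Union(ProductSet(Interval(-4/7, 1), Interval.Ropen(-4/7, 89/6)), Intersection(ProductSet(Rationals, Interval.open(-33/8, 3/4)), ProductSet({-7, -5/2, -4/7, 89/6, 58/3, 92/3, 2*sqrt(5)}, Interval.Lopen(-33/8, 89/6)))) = Union(ProductSet({-7, -5/2, -4/7, 89/6, 58/3, 92/3}, Interval.open(-33/8, 3/4)), ProductSet(Interval(-4/7, 1), Interval.Ropen(-4/7, 89/6)))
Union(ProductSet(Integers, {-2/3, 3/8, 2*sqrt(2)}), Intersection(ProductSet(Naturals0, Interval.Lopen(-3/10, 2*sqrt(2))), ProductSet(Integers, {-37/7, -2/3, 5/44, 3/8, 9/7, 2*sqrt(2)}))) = Union(ProductSet(Integers, {-2/3, 3/8, 2*sqrt(2)}), ProductSet(Naturals0, {5/44, 3/8, 9/7, 2*sqrt(2)}))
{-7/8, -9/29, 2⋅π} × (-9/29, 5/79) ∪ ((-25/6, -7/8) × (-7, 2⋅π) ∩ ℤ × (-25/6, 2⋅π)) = ({-7/8, -9/29, 2⋅π} × (-9/29, 5/79)) ∪ ({-4, -3, -2, -1} × (-25/6, 2⋅π))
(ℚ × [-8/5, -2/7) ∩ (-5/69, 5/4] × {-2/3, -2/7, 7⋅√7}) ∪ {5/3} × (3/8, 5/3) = ({5/3} × (3/8, 5/3)) ∪ ((ℚ ∩ (-5/69, 5/4]) × {-2/3})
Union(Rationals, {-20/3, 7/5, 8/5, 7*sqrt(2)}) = Union({7*sqrt(2)}, Rationals)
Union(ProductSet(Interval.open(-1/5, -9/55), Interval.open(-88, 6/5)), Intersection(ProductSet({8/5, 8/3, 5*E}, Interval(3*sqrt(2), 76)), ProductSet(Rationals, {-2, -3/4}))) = ProductSet(Interval.open(-1/5, -9/55), Interval.open(-88, 6/5))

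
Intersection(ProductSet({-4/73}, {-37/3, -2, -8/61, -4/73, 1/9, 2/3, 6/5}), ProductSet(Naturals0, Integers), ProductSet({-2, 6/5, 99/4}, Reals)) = EmptySet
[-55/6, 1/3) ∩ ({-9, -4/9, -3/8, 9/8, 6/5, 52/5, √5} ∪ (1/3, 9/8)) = {-9, -4/9, -3/8}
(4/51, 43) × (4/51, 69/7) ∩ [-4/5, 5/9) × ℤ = (4/51, 5/9) × {1, 2, …, 9}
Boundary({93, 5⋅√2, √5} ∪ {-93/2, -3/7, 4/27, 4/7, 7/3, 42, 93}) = {-93/2, -3/7, 4/27, 4/7, 7/3, 42, 93, 5⋅√2, √5}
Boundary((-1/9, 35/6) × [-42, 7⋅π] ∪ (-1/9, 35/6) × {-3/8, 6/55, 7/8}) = ({-1/9, 35/6} × [-42, 7⋅π]) ∪ ([-1/9, 35/6] × {-42, 7⋅π})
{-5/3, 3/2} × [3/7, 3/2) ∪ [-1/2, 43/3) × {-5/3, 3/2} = ({-5/3, 3/2} × [3/7, 3/2)) ∪ ([-1/2, 43/3) × {-5/3, 3/2})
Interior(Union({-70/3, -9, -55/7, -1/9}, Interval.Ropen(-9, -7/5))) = Interval.open(-9, -7/5)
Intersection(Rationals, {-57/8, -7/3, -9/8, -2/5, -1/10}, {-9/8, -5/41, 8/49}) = {-9/8}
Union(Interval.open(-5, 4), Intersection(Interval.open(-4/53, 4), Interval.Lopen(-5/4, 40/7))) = Interval.open(-5, 4)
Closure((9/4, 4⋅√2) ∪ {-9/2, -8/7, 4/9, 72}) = {-9/2, -8/7, 4/9, 72} ∪ [9/4, 4⋅√2]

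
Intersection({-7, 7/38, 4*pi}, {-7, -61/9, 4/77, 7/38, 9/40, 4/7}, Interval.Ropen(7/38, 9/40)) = {7/38}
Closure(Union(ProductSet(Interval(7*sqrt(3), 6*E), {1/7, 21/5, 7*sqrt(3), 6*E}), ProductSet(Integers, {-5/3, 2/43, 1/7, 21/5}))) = Union(ProductSet(Integers, {-5/3, 2/43, 1/7, 21/5}), ProductSet(Interval(7*sqrt(3), 6*E), {1/7, 21/5, 7*sqrt(3), 6*E}))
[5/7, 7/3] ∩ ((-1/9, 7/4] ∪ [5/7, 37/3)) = [5/7, 7/3]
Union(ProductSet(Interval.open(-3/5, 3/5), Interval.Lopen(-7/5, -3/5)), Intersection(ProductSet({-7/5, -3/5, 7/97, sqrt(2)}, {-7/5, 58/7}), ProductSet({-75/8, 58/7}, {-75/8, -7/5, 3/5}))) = ProductSet(Interval.open(-3/5, 3/5), Interval.Lopen(-7/5, -3/5))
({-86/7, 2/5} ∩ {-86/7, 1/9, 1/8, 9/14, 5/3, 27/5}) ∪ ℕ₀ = {-86/7} ∪ ℕ₀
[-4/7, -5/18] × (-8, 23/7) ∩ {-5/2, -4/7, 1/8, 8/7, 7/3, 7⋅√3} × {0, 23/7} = {-4/7} × {0}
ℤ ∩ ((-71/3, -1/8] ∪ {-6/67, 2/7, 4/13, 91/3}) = {-23, -22, …, -1}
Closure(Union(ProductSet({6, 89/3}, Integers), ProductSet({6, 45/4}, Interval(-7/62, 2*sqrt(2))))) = Union(ProductSet({6, 45/4}, Interval(-7/62, 2*sqrt(2))), ProductSet({6, 89/3}, Integers))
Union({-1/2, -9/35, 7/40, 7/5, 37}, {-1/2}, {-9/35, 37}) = {-1/2, -9/35, 7/40, 7/5, 37}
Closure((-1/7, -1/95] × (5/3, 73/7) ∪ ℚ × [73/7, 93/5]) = (ℝ × [73/7, 93/5]) ∪ ({-1/7, -1/95} × [5/3, 73/7]) ∪ ([-1/7, -1/95] × {5/3, 73/7}) ∪ ((-1/7, -1/95] × (5/3, 73/7))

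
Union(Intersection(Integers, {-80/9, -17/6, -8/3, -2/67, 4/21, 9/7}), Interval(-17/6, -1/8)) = Interval(-17/6, -1/8)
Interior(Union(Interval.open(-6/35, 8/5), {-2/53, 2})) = Interval.open(-6/35, 8/5)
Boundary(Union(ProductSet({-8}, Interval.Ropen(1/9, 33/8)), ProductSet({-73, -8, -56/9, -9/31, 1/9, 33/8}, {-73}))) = Union(ProductSet({-8}, Interval(1/9, 33/8)), ProductSet({-73, -8, -56/9, -9/31, 1/9, 33/8}, {-73}))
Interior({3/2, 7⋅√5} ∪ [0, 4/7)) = (0, 4/7)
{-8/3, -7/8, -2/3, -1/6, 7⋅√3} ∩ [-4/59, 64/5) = {7⋅√3}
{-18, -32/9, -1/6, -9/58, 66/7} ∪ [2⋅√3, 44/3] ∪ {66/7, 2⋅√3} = {-18, -32/9, -1/6, -9/58} ∪ [2⋅√3, 44/3]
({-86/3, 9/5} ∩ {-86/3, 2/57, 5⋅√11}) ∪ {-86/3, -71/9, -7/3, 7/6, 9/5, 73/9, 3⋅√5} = {-86/3, -71/9, -7/3, 7/6, 9/5, 73/9, 3⋅√5}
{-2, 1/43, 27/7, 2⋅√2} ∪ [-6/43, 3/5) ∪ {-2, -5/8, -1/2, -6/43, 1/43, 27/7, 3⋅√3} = {-2, -5/8, -1/2, 27/7, 2⋅√2, 3⋅√3} ∪ [-6/43, 3/5)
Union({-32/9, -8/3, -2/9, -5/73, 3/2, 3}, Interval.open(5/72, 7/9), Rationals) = Union(Interval(5/72, 7/9), Rationals)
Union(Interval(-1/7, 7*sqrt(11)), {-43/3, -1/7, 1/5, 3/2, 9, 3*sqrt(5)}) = Union({-43/3}, Interval(-1/7, 7*sqrt(11)))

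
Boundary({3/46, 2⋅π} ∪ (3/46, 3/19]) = {3/46, 3/19, 2⋅π}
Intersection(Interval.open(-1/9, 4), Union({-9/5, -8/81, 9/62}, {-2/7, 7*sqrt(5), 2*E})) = {-8/81, 9/62}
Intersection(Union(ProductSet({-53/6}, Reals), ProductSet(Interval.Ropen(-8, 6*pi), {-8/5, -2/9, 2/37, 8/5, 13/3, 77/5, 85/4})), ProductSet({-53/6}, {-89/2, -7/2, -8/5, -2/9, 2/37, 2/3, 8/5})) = ProductSet({-53/6}, {-89/2, -7/2, -8/5, -2/9, 2/37, 2/3, 8/5})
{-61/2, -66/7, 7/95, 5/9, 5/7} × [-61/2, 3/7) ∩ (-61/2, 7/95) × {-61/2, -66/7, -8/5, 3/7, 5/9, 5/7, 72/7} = {-66/7} × {-61/2, -66/7, -8/5}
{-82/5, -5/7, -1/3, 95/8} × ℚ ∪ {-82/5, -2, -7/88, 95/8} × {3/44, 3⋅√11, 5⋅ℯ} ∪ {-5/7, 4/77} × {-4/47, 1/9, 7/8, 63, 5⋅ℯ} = ({-82/5, -5/7, -1/3, 95/8} × ℚ) ∪ ({-5/7, 4/77} × {-4/47, 1/9, 7/8, 63, 5⋅ℯ}) ∪ ({-82/5, -2, -7/88, 95/8} × {3/44, 3⋅√11, 5⋅ℯ})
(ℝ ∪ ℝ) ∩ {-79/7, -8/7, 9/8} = {-79/7, -8/7, 9/8}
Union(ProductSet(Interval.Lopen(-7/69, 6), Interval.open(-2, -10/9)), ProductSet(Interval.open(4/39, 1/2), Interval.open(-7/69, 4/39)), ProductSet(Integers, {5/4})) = Union(ProductSet(Integers, {5/4}), ProductSet(Interval.Lopen(-7/69, 6), Interval.open(-2, -10/9)), ProductSet(Interval.open(4/39, 1/2), Interval.open(-7/69, 4/39)))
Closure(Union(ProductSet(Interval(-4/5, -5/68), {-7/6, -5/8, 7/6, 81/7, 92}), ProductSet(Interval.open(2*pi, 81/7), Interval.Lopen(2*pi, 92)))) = Union(ProductSet({81/7, 2*pi}, Interval(2*pi, 92)), ProductSet(Interval(-4/5, -5/68), {-7/6, -5/8, 7/6, 81/7, 92}), ProductSet(Interval(2*pi, 81/7), {92, 2*pi}), ProductSet(Interval.open(2*pi, 81/7), Interval.Lopen(2*pi, 92)))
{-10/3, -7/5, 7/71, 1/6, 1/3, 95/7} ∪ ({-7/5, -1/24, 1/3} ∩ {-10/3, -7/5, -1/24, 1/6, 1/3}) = {-10/3, -7/5, -1/24, 7/71, 1/6, 1/3, 95/7}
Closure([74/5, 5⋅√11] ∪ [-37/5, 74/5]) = [-37/5, 5⋅√11]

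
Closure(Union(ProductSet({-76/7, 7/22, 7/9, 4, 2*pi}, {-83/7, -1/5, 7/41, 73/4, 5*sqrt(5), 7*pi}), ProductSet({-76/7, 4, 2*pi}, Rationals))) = Union(ProductSet({-76/7, 4, 2*pi}, Reals), ProductSet({-76/7, 7/22, 7/9, 4, 2*pi}, {-83/7, -1/5, 7/41, 73/4, 5*sqrt(5), 7*pi}))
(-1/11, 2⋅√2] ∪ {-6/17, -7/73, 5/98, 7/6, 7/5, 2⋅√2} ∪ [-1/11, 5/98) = {-6/17, -7/73} ∪ [-1/11, 2⋅√2]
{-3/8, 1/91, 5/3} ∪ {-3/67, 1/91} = {-3/8, -3/67, 1/91, 5/3}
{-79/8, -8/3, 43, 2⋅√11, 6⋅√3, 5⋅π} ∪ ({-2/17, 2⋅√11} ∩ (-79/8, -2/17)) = {-79/8, -8/3, 43, 2⋅√11, 6⋅√3, 5⋅π}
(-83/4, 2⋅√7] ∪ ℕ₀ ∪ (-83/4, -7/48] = (-83/4, 2⋅√7] ∪ ℕ₀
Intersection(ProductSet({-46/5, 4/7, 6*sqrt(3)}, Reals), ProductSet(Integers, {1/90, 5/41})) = EmptySet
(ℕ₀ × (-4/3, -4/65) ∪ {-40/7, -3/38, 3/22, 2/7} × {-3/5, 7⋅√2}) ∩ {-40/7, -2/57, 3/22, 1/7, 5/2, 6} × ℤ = {6} × {-1}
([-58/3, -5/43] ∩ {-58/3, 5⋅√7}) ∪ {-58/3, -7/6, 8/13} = {-58/3, -7/6, 8/13}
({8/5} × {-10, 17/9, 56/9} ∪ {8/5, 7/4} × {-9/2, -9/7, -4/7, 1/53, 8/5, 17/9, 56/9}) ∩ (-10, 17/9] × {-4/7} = {8/5, 7/4} × {-4/7}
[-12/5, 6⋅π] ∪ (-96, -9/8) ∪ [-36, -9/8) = (-96, 6⋅π]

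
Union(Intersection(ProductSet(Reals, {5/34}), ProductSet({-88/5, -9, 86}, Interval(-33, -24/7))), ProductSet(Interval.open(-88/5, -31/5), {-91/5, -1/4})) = ProductSet(Interval.open(-88/5, -31/5), {-91/5, -1/4})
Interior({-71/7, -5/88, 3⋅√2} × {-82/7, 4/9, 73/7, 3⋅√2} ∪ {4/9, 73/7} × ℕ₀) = ∅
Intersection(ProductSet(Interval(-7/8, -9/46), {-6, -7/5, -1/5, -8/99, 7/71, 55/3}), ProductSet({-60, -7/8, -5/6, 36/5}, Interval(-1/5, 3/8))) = ProductSet({-7/8, -5/6}, {-1/5, -8/99, 7/71})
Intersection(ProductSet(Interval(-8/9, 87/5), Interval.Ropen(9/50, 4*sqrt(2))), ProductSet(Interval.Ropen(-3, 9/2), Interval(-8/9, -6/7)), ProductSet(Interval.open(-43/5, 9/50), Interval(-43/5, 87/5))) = EmptySet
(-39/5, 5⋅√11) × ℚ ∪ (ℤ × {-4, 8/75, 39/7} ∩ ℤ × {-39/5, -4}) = (ℤ × {-4}) ∪ ((-39/5, 5⋅√11) × ℚ)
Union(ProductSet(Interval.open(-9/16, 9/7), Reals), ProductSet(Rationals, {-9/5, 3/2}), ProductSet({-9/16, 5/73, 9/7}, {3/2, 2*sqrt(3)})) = Union(ProductSet({-9/16, 5/73, 9/7}, {3/2, 2*sqrt(3)}), ProductSet(Interval.open(-9/16, 9/7), Reals), ProductSet(Rationals, {-9/5, 3/2}))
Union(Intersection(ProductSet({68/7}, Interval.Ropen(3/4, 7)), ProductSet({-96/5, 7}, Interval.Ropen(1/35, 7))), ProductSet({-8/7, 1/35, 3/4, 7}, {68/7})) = ProductSet({-8/7, 1/35, 3/4, 7}, {68/7})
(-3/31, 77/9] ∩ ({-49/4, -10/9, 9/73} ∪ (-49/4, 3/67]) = (-3/31, 3/67] ∪ {9/73}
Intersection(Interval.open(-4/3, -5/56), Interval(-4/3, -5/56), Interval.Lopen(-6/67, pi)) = Interval.open(-6/67, -5/56)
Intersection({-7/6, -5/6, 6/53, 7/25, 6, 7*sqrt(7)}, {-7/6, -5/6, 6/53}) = {-7/6, -5/6, 6/53}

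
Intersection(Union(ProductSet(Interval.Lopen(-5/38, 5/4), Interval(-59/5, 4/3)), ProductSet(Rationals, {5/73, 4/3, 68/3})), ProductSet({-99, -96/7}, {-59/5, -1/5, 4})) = EmptySet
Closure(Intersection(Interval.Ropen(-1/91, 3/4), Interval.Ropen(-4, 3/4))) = Interval(-1/91, 3/4)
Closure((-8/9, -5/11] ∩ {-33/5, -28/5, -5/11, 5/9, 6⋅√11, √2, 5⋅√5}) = {-5/11}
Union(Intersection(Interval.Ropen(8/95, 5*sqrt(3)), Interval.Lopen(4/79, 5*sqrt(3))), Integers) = Union(Integers, Interval.Ropen(8/95, 5*sqrt(3)))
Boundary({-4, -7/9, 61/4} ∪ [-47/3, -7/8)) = {-47/3, -7/8, -7/9, 61/4}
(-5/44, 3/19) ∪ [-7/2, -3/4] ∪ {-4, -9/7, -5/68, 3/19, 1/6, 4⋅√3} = {-4, 1/6, 4⋅√3} ∪ [-7/2, -3/4] ∪ (-5/44, 3/19]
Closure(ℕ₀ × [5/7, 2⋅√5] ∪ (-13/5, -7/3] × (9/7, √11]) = ({-13/5, -7/3} × [9/7, √11]) ∪ ([-13/5, -7/3] × {9/7, √11}) ∪ ((-13/5, -7/3] × (9/7, √11]) ∪ (ℕ₀ × ([5/7, 9/7] ∪ [√11, 2⋅√5])) ∪ ((ℕ₀ ∪ (ℕ₀ \ (-13/5, -7/3))) × [5/7, 2⋅√5])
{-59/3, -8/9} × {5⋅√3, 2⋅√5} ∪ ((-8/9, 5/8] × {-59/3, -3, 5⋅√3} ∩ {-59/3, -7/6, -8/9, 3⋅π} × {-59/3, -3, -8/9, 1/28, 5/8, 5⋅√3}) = {-59/3, -8/9} × {5⋅√3, 2⋅√5}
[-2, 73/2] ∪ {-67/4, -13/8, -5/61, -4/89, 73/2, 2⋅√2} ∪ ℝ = (-∞, ∞)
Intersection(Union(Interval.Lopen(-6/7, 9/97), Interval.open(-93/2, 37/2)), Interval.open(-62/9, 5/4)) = Interval.open(-62/9, 5/4)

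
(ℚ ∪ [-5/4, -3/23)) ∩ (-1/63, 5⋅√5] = ℚ ∩ (-1/63, 5⋅√5]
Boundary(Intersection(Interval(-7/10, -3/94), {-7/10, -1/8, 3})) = {-7/10, -1/8}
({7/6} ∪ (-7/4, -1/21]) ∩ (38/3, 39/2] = ∅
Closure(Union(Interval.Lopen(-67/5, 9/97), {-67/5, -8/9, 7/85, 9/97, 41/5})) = Union({41/5}, Interval(-67/5, 9/97))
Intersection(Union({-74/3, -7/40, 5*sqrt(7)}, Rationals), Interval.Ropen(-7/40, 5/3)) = Intersection(Interval.Ropen(-7/40, 5/3), Rationals)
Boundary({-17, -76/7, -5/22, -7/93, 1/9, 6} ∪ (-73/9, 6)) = {-17, -76/7, -73/9, 6}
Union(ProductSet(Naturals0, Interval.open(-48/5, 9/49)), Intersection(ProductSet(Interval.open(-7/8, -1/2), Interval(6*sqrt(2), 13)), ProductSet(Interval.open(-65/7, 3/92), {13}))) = Union(ProductSet(Interval.open(-7/8, -1/2), {13}), ProductSet(Naturals0, Interval.open(-48/5, 9/49)))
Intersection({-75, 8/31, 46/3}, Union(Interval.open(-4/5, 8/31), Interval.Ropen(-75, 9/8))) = {-75, 8/31}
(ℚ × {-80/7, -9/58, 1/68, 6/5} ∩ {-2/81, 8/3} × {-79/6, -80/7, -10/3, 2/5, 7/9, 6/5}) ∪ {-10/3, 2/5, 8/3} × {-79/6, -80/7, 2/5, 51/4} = ({-2/81, 8/3} × {-80/7, 6/5}) ∪ ({-10/3, 2/5, 8/3} × {-79/6, -80/7, 2/5, 51/4})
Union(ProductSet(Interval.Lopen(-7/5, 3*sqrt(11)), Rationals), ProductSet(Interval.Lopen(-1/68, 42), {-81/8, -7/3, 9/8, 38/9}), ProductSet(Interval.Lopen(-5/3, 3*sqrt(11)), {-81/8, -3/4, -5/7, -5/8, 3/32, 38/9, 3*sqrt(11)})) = Union(ProductSet(Interval.Lopen(-5/3, 3*sqrt(11)), {-81/8, -3/4, -5/7, -5/8, 3/32, 38/9, 3*sqrt(11)}), ProductSet(Interval.Lopen(-7/5, 3*sqrt(11)), Rationals), ProductSet(Interval.Lopen(-1/68, 42), {-81/8, -7/3, 9/8, 38/9}))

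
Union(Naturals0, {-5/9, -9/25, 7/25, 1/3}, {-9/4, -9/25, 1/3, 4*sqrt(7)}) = Union({-9/4, -5/9, -9/25, 7/25, 1/3, 4*sqrt(7)}, Naturals0)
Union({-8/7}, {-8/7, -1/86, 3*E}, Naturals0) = Union({-8/7, -1/86, 3*E}, Naturals0)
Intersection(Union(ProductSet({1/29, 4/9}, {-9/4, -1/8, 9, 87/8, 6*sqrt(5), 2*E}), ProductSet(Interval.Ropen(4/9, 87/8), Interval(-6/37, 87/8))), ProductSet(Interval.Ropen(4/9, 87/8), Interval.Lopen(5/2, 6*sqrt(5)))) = Union(ProductSet({4/9}, {9, 87/8, 6*sqrt(5), 2*E}), ProductSet(Interval.Ropen(4/9, 87/8), Interval.Lopen(5/2, 87/8)))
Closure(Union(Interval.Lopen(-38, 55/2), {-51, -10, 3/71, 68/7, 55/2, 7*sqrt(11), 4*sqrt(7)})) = Union({-51}, Interval(-38, 55/2))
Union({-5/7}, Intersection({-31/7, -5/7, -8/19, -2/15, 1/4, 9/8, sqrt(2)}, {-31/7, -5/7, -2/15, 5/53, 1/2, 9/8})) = {-31/7, -5/7, -2/15, 9/8}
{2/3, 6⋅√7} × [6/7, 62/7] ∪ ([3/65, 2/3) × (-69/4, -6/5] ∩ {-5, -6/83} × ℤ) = {2/3, 6⋅√7} × [6/7, 62/7]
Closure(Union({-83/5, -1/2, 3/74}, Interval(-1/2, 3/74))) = Union({-83/5}, Interval(-1/2, 3/74))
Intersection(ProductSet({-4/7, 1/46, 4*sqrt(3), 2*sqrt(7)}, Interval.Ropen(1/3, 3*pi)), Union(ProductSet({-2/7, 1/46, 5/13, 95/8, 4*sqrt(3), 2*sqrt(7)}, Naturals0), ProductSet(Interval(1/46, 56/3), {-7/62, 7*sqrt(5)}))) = ProductSet({1/46, 4*sqrt(3), 2*sqrt(7)}, Range(1, 10, 1))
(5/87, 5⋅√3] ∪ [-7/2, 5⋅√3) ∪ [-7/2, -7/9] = [-7/2, 5⋅√3]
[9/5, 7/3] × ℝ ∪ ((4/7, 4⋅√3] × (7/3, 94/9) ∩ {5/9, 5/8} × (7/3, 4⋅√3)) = ([9/5, 7/3] × ℝ) ∪ ({5/8} × (7/3, 4⋅√3))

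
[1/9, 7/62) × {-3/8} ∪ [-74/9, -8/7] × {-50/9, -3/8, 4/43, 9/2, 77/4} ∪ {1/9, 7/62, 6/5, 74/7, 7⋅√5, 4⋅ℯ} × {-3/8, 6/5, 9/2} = ([1/9, 7/62) × {-3/8}) ∪ ([-74/9, -8/7] × {-50/9, -3/8, 4/43, 9/2, 77/4}) ∪ ({1/9, 7/62, 6/5, 74/7, 7⋅√5, 4⋅ℯ} × {-3/8, 6/5, 9/2})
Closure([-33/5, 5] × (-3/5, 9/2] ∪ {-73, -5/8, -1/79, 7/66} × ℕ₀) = ({-73} × ℕ₀) ∪ ([-33/5, 5] × [-3/5, 9/2]) ∪ ({-73, -5/8, -1/79, 7/66} × (ℕ₀ ∪ (ℕ₀ \ (-3/5, 9/2))))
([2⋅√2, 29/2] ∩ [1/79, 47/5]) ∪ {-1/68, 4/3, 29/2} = {-1/68, 4/3, 29/2} ∪ [2⋅√2, 47/5]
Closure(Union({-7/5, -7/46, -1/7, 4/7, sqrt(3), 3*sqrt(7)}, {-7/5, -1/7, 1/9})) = {-7/5, -7/46, -1/7, 1/9, 4/7, sqrt(3), 3*sqrt(7)}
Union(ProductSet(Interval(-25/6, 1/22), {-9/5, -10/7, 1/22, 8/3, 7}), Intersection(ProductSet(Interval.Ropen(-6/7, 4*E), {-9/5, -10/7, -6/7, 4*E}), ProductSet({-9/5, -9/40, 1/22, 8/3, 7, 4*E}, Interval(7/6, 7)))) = ProductSet(Interval(-25/6, 1/22), {-9/5, -10/7, 1/22, 8/3, 7})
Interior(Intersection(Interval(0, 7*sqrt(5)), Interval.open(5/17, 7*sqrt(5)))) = Interval.open(5/17, 7*sqrt(5))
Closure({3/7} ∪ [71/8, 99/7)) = {3/7} ∪ [71/8, 99/7]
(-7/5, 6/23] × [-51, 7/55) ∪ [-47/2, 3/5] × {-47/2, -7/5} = ([-47/2, 3/5] × {-47/2, -7/5}) ∪ ((-7/5, 6/23] × [-51, 7/55))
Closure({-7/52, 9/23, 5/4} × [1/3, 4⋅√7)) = {-7/52, 9/23, 5/4} × [1/3, 4⋅√7]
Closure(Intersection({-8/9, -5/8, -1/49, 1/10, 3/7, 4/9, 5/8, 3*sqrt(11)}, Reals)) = {-8/9, -5/8, -1/49, 1/10, 3/7, 4/9, 5/8, 3*sqrt(11)}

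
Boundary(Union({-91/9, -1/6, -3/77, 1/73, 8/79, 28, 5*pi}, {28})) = {-91/9, -1/6, -3/77, 1/73, 8/79, 28, 5*pi}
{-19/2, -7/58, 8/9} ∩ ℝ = {-19/2, -7/58, 8/9}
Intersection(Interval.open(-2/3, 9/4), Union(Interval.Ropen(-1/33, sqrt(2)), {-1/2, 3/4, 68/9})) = Union({-1/2}, Interval.Ropen(-1/33, sqrt(2)))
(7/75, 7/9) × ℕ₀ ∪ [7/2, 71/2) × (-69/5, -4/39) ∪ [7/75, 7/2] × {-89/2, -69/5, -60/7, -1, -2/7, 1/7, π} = ((7/75, 7/9) × ℕ₀) ∪ ([7/2, 71/2) × (-69/5, -4/39)) ∪ ([7/75, 7/2] × {-89/2, -69/5, -60/7, -1, -2/7, 1/7, π})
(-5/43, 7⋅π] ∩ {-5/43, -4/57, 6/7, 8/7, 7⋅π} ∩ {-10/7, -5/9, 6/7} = {6/7}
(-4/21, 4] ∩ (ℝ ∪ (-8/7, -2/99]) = (-4/21, 4]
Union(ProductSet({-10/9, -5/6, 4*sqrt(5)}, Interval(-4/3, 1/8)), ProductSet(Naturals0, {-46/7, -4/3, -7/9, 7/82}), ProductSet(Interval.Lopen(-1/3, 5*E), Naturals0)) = Union(ProductSet({-10/9, -5/6, 4*sqrt(5)}, Interval(-4/3, 1/8)), ProductSet(Interval.Lopen(-1/3, 5*E), Naturals0), ProductSet(Naturals0, {-46/7, -4/3, -7/9, 7/82}))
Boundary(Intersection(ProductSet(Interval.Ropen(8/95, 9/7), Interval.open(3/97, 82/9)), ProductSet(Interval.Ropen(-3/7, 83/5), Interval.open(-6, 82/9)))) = Union(ProductSet({8/95, 9/7}, Interval(3/97, 82/9)), ProductSet(Interval(8/95, 9/7), {3/97, 82/9}))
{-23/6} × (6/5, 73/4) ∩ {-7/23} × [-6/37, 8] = ∅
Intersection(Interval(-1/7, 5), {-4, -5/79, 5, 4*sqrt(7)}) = {-5/79, 5}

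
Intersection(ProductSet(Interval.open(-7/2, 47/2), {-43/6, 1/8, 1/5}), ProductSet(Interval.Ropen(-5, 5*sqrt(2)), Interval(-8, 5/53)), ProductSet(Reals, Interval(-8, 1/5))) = ProductSet(Interval.open(-7/2, 5*sqrt(2)), {-43/6})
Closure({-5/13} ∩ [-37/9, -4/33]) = {-5/13}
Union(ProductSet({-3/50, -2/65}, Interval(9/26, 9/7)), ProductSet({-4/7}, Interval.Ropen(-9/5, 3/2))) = Union(ProductSet({-4/7}, Interval.Ropen(-9/5, 3/2)), ProductSet({-3/50, -2/65}, Interval(9/26, 9/7)))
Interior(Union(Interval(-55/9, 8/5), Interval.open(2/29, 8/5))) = Interval.open(-55/9, 8/5)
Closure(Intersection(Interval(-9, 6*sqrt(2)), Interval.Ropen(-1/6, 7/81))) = Interval(-1/6, 7/81)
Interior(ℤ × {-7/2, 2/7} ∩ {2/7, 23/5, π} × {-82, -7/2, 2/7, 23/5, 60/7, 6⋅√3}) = ∅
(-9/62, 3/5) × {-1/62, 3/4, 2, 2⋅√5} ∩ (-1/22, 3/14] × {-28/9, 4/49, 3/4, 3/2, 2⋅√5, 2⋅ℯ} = (-1/22, 3/14] × {3/4, 2⋅√5}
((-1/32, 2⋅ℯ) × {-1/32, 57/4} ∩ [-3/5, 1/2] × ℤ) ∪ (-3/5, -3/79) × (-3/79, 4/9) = (-3/5, -3/79) × (-3/79, 4/9)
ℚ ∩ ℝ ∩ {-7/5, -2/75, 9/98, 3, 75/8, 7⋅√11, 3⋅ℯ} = {-7/5, -2/75, 9/98, 3, 75/8}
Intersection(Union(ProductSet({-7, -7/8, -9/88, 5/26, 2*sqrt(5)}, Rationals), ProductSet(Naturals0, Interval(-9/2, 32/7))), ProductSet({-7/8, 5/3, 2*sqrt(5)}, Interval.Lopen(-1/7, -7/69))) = ProductSet({-7/8, 2*sqrt(5)}, Intersection(Interval.Lopen(-1/7, -7/69), Rationals))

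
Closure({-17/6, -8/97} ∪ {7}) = {-17/6, -8/97, 7}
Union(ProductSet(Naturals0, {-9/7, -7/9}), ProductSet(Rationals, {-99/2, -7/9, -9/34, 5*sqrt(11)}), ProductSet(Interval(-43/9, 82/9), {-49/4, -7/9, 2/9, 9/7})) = Union(ProductSet(Interval(-43/9, 82/9), {-49/4, -7/9, 2/9, 9/7}), ProductSet(Naturals0, {-9/7, -7/9}), ProductSet(Rationals, {-99/2, -7/9, -9/34, 5*sqrt(11)}))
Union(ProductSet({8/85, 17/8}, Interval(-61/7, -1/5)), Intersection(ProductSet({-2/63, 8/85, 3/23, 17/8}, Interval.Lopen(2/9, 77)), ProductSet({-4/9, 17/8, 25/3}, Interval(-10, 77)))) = Union(ProductSet({17/8}, Interval.Lopen(2/9, 77)), ProductSet({8/85, 17/8}, Interval(-61/7, -1/5)))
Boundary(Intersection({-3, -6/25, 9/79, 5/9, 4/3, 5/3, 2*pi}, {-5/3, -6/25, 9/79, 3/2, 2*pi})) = {-6/25, 9/79, 2*pi}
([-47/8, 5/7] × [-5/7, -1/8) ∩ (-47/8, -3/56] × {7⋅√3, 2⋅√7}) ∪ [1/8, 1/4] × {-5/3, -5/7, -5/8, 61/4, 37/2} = [1/8, 1/4] × {-5/3, -5/7, -5/8, 61/4, 37/2}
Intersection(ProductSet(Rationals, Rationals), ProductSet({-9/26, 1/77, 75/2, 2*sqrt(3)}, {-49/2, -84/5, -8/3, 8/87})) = ProductSet({-9/26, 1/77, 75/2}, {-49/2, -84/5, -8/3, 8/87})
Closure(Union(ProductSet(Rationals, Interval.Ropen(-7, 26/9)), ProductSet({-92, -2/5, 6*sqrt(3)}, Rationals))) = Union(ProductSet({-92, -2/5, 6*sqrt(3)}, Reals), ProductSet(Reals, Interval(-7, 26/9)))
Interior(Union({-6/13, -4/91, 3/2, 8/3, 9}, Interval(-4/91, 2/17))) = Interval.open(-4/91, 2/17)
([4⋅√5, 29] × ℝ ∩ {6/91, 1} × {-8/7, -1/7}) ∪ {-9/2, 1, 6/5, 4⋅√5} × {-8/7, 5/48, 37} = {-9/2, 1, 6/5, 4⋅√5} × {-8/7, 5/48, 37}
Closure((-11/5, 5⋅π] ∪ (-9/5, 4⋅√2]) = [-11/5, 5⋅π]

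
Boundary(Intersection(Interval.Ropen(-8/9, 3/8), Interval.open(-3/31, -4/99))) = {-3/31, -4/99}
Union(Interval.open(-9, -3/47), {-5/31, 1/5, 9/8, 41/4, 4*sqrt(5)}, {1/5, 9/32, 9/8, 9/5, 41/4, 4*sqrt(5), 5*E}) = Union({1/5, 9/32, 9/8, 9/5, 41/4, 4*sqrt(5), 5*E}, Interval.open(-9, -3/47))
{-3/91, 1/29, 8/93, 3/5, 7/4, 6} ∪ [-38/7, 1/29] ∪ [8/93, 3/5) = [-38/7, 1/29] ∪ [8/93, 3/5] ∪ {7/4, 6}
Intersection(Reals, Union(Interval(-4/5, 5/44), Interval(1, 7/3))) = Union(Interval(-4/5, 5/44), Interval(1, 7/3))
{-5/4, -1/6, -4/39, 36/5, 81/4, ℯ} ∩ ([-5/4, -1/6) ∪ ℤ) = {-5/4}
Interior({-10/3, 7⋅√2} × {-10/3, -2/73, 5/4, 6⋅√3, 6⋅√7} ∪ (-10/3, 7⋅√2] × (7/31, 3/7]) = (-10/3, 7⋅√2) × (7/31, 3/7)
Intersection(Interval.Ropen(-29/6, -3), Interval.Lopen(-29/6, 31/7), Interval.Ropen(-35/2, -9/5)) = Interval.open(-29/6, -3)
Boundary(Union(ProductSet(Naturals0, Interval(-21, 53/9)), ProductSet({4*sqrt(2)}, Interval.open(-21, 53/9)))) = ProductSet(Union({4*sqrt(2)}, Naturals0), Interval(-21, 53/9))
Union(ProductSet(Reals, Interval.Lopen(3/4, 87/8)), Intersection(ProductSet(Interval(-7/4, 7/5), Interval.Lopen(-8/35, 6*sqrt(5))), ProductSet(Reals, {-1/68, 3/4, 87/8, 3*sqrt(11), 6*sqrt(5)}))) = Union(ProductSet(Interval(-7/4, 7/5), {-1/68, 3/4, 87/8, 3*sqrt(11), 6*sqrt(5)}), ProductSet(Reals, Interval.Lopen(3/4, 87/8)))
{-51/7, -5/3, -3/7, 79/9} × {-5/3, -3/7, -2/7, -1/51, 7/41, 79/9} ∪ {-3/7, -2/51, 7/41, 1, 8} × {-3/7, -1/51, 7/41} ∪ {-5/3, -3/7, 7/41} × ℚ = ({-5/3, -3/7, 7/41} × ℚ) ∪ ({-3/7, -2/51, 7/41, 1, 8} × {-3/7, -1/51, 7/41}) ∪ ({-51/7, -5/3, -3/7, 79/9} × {-5/3, -3/7, -2/7, -1/51, 7/41, 79/9})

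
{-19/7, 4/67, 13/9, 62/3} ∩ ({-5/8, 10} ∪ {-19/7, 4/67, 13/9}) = {-19/7, 4/67, 13/9}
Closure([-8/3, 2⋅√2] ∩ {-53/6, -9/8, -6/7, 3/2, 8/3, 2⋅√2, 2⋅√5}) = {-9/8, -6/7, 3/2, 8/3, 2⋅√2}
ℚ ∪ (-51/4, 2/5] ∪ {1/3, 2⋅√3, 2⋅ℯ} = ℚ ∪ [-51/4, 2/5] ∪ {2⋅√3, 2⋅ℯ}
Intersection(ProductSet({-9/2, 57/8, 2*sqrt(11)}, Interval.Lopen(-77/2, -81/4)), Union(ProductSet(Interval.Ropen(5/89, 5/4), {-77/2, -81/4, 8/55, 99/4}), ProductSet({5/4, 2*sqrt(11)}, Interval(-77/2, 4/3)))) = ProductSet({2*sqrt(11)}, Interval.Lopen(-77/2, -81/4))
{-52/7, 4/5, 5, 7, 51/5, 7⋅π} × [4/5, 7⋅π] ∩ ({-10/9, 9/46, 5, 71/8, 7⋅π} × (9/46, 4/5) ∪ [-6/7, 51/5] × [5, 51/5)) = {4/5, 5, 7, 51/5} × [5, 51/5)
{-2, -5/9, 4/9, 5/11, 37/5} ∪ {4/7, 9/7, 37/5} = {-2, -5/9, 4/9, 5/11, 4/7, 9/7, 37/5}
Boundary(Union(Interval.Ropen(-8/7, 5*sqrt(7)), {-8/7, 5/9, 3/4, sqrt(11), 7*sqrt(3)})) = {-8/7, 5*sqrt(7)}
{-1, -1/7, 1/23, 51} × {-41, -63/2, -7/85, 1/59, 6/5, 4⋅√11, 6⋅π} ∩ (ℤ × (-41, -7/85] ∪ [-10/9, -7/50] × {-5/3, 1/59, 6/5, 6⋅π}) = ({-1, 51} × {-63/2, -7/85}) ∪ ({-1, -1/7} × {1/59, 6/5, 6⋅π})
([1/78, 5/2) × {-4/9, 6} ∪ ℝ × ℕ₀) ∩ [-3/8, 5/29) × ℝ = ([-3/8, 5/29) × ℕ₀) ∪ ([1/78, 5/29) × {-4/9, 6})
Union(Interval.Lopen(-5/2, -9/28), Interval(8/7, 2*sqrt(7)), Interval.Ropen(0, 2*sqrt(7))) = Union(Interval.Lopen(-5/2, -9/28), Interval(0, 2*sqrt(7)))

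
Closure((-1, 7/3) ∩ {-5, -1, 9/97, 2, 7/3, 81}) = {9/97, 2}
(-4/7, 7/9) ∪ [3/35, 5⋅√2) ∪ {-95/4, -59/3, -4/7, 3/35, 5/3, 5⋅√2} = {-95/4, -59/3} ∪ [-4/7, 5⋅√2]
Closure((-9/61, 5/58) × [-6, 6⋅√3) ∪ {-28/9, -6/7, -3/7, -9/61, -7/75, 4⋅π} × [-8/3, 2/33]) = ({-9/61, 5/58} × [-6, 6⋅√3]) ∪ ([-9/61, 5/58] × {-6, 6⋅√3}) ∪ ({-28/9, -6/7, -3/7, -9/61, -7/75, 4⋅π} × [-8/3, 2/33]) ∪ ((-9/61, 5/58) × [-6, 6⋅√3))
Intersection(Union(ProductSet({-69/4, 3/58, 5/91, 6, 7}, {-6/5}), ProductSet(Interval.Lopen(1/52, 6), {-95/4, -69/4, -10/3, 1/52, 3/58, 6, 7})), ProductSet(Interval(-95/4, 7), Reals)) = Union(ProductSet({-69/4, 3/58, 5/91, 6, 7}, {-6/5}), ProductSet(Interval.Lopen(1/52, 6), {-95/4, -69/4, -10/3, 1/52, 3/58, 6, 7}))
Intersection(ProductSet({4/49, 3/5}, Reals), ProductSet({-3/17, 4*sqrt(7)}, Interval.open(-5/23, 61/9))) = EmptySet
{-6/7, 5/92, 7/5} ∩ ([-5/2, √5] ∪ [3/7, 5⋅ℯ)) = {-6/7, 5/92, 7/5}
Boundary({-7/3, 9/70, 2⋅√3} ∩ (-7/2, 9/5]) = {-7/3, 9/70}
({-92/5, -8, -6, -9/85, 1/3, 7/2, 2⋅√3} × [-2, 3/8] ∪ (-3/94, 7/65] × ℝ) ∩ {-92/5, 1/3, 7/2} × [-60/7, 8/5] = {-92/5, 1/3, 7/2} × [-2, 3/8]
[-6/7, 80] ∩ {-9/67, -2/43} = {-9/67, -2/43}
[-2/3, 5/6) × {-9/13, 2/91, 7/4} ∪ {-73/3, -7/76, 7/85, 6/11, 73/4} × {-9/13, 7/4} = ({-73/3, -7/76, 7/85, 6/11, 73/4} × {-9/13, 7/4}) ∪ ([-2/3, 5/6) × {-9/13, 2/91, 7/4})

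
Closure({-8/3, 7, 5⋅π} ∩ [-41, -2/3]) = {-8/3}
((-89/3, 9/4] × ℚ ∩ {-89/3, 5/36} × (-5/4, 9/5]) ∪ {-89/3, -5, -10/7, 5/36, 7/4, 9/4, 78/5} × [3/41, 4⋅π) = ({5/36} × (ℚ ∩ (-5/4, 9/5])) ∪ ({-89/3, -5, -10/7, 5/36, 7/4, 9/4, 78/5} × [3/41, 4⋅π))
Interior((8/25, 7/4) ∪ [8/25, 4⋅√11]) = (8/25, 4⋅√11)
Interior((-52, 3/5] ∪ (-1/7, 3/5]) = (-52, 3/5)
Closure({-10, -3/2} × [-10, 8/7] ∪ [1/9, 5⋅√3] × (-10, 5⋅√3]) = ({-10, -3/2} × [-10, 8/7]) ∪ ([1/9, 5⋅√3] × [-10, 5⋅√3])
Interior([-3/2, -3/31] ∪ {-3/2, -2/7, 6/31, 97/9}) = (-3/2, -3/31)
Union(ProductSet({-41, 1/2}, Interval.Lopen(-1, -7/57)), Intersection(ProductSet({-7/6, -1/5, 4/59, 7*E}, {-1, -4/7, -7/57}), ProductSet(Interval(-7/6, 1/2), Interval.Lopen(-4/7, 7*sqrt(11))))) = Union(ProductSet({-41, 1/2}, Interval.Lopen(-1, -7/57)), ProductSet({-7/6, -1/5, 4/59}, {-7/57}))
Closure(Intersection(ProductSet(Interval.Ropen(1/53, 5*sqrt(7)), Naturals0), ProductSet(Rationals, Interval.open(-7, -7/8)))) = EmptySet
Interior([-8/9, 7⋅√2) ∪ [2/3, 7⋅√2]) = (-8/9, 7⋅√2)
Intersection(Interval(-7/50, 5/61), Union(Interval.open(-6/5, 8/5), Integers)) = Union(Interval(-7/50, 5/61), Range(0, 1, 1))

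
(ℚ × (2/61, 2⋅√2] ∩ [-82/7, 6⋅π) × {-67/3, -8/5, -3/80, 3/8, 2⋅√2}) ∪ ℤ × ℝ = (ℤ × ℝ) ∪ ((ℚ ∩ [-82/7, 6⋅π)) × {3/8, 2⋅√2})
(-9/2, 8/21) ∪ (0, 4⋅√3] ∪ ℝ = (-∞, ∞)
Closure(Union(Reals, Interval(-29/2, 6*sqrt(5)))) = Interval(-oo, oo)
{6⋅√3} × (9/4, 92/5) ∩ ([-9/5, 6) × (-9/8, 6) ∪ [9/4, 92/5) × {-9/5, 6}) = {6⋅√3} × {6}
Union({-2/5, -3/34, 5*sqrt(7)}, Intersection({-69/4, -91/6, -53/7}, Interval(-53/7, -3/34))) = {-53/7, -2/5, -3/34, 5*sqrt(7)}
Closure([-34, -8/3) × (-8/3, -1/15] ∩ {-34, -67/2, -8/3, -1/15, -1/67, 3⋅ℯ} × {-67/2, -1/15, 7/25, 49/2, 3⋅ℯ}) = {-34, -67/2} × {-1/15}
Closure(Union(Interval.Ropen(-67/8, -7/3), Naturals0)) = Union(Complement(Naturals0, Interval.open(-67/8, -7/3)), Interval(-67/8, -7/3), Naturals0)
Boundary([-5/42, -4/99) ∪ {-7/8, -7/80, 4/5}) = {-7/8, -5/42, -4/99, 4/5}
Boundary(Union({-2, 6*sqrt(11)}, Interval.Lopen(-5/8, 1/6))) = {-2, -5/8, 1/6, 6*sqrt(11)}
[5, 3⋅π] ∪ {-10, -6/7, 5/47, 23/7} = {-10, -6/7, 5/47, 23/7} ∪ [5, 3⋅π]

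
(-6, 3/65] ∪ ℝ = (-∞, ∞)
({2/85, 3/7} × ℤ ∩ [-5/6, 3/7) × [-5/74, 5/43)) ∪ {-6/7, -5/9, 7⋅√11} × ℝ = ({2/85} × {0}) ∪ ({-6/7, -5/9, 7⋅√11} × ℝ)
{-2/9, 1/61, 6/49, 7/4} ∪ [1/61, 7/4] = {-2/9} ∪ [1/61, 7/4]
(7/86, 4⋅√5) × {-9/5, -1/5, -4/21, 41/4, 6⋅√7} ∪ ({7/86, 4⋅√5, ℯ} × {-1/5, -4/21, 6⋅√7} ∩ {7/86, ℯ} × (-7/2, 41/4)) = ({7/86, ℯ} × {-1/5, -4/21}) ∪ ((7/86, 4⋅√5) × {-9/5, -1/5, -4/21, 41/4, 6⋅√7})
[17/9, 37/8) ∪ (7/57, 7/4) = (7/57, 7/4) ∪ [17/9, 37/8)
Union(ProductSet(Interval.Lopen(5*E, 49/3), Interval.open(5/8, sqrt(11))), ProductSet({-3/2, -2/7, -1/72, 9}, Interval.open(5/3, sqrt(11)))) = Union(ProductSet({-3/2, -2/7, -1/72, 9}, Interval.open(5/3, sqrt(11))), ProductSet(Interval.Lopen(5*E, 49/3), Interval.open(5/8, sqrt(11))))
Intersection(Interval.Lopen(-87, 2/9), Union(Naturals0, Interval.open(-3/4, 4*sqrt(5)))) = Union(Interval.Lopen(-3/4, 2/9), Range(0, 1, 1))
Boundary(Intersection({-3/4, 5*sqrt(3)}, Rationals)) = {-3/4}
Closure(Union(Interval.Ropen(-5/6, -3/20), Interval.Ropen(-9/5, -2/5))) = Interval(-9/5, -3/20)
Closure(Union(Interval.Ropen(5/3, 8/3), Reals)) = Interval(-oo, oo)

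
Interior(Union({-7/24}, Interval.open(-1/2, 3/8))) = Interval.open(-1/2, 3/8)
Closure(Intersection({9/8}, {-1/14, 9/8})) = {9/8}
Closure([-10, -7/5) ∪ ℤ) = ℤ ∪ [-10, -7/5]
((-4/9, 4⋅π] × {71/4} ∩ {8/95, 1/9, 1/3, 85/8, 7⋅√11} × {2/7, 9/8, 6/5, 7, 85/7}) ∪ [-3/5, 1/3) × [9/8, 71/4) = [-3/5, 1/3) × [9/8, 71/4)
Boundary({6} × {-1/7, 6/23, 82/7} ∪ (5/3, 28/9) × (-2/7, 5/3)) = ({6} × {-1/7, 6/23, 82/7}) ∪ ({5/3, 28/9} × [-2/7, 5/3]) ∪ ([5/3, 28/9] × {-2/7, 5/3})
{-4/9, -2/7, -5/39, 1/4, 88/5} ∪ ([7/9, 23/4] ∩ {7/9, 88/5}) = {-4/9, -2/7, -5/39, 1/4, 7/9, 88/5}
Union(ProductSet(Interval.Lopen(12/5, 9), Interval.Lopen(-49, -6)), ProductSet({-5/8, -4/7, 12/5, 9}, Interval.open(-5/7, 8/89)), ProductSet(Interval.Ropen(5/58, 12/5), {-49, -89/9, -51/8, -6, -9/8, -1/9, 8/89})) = Union(ProductSet({-5/8, -4/7, 12/5, 9}, Interval.open(-5/7, 8/89)), ProductSet(Interval.Ropen(5/58, 12/5), {-49, -89/9, -51/8, -6, -9/8, -1/9, 8/89}), ProductSet(Interval.Lopen(12/5, 9), Interval.Lopen(-49, -6)))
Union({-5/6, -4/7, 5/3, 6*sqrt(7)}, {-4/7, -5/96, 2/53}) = {-5/6, -4/7, -5/96, 2/53, 5/3, 6*sqrt(7)}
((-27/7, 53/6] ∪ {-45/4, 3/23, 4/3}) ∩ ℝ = {-45/4} ∪ (-27/7, 53/6]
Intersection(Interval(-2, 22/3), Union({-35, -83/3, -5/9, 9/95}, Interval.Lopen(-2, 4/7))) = Interval.Lopen(-2, 4/7)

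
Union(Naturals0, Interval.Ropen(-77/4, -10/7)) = Union(Interval.Ropen(-77/4, -10/7), Naturals0)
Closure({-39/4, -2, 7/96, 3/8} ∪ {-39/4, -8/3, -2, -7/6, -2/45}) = {-39/4, -8/3, -2, -7/6, -2/45, 7/96, 3/8}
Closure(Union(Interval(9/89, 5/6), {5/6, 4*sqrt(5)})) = Union({4*sqrt(5)}, Interval(9/89, 5/6))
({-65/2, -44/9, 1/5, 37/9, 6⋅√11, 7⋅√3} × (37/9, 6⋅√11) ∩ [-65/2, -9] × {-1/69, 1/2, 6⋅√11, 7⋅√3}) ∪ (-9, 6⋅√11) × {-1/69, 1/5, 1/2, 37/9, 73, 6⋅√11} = ({-65/2} × {7⋅√3}) ∪ ((-9, 6⋅√11) × {-1/69, 1/5, 1/2, 37/9, 73, 6⋅√11})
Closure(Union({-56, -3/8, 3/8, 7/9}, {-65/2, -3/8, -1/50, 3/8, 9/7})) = {-56, -65/2, -3/8, -1/50, 3/8, 7/9, 9/7}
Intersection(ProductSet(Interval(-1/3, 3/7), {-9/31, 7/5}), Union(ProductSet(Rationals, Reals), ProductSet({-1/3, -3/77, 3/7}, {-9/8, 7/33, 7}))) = ProductSet(Intersection(Interval(-1/3, 3/7), Rationals), {-9/31, 7/5})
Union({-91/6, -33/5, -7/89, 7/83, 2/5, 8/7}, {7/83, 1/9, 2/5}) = {-91/6, -33/5, -7/89, 7/83, 1/9, 2/5, 8/7}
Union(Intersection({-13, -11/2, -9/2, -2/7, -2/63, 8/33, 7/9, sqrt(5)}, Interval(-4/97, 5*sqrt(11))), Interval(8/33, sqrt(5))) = Union({-2/63}, Interval(8/33, sqrt(5)))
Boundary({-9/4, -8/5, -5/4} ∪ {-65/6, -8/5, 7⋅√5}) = {-65/6, -9/4, -8/5, -5/4, 7⋅√5}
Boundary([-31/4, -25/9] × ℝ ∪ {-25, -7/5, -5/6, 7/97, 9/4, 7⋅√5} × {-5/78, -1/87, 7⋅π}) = ({-31/4, -25/9} × ℝ) ∪ ({-25, -7/5, -5/6, 7/97, 9/4, 7⋅√5} × {-5/78, -1/87, 7⋅π})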